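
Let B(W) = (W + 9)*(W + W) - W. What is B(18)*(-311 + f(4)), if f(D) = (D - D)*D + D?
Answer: -292878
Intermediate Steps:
f(D) = D (f(D) = 0*D + D = 0 + D = D)
B(W) = -W + 2*W*(9 + W) (B(W) = (9 + W)*(2*W) - W = 2*W*(9 + W) - W = -W + 2*W*(9 + W))
B(18)*(-311 + f(4)) = (18*(17 + 2*18))*(-311 + 4) = (18*(17 + 36))*(-307) = (18*53)*(-307) = 954*(-307) = -292878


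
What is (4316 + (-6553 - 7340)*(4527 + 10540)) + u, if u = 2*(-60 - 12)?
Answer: -209321659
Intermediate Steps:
u = -144 (u = 2*(-72) = -144)
(4316 + (-6553 - 7340)*(4527 + 10540)) + u = (4316 + (-6553 - 7340)*(4527 + 10540)) - 144 = (4316 - 13893*15067) - 144 = (4316 - 209325831) - 144 = -209321515 - 144 = -209321659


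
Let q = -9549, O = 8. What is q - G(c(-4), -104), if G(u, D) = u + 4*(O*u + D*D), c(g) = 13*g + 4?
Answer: -51229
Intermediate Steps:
c(g) = 4 + 13*g
G(u, D) = 4*D² + 33*u (G(u, D) = u + 4*(8*u + D*D) = u + 4*(8*u + D²) = u + 4*(D² + 8*u) = u + (4*D² + 32*u) = 4*D² + 33*u)
q - G(c(-4), -104) = -9549 - (4*(-104)² + 33*(4 + 13*(-4))) = -9549 - (4*10816 + 33*(4 - 52)) = -9549 - (43264 + 33*(-48)) = -9549 - (43264 - 1584) = -9549 - 1*41680 = -9549 - 41680 = -51229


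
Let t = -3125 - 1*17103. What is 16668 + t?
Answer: -3560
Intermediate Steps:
t = -20228 (t = -3125 - 17103 = -20228)
16668 + t = 16668 - 20228 = -3560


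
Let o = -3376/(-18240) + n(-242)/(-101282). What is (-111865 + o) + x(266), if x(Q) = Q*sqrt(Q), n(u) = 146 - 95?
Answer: -6458038573919/57730740 + 266*sqrt(266) ≈ -1.0753e+5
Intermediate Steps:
n(u) = 51
o = 10656181/57730740 (o = -3376/(-18240) + 51/(-101282) = -3376*(-1/18240) + 51*(-1/101282) = 211/1140 - 51/101282 = 10656181/57730740 ≈ 0.18458)
x(Q) = Q**(3/2)
(-111865 + o) + x(266) = (-111865 + 10656181/57730740) + 266**(3/2) = -6458038573919/57730740 + 266*sqrt(266)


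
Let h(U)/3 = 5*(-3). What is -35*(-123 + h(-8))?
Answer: 5880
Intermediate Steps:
h(U) = -45 (h(U) = 3*(5*(-3)) = 3*(-15) = -45)
-35*(-123 + h(-8)) = -35*(-123 - 45) = -35*(-168) = 5880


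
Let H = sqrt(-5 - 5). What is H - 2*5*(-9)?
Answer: 90 + I*sqrt(10) ≈ 90.0 + 3.1623*I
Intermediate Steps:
H = I*sqrt(10) (H = sqrt(-10) = I*sqrt(10) ≈ 3.1623*I)
H - 2*5*(-9) = I*sqrt(10) - 2*5*(-9) = I*sqrt(10) - 10*(-9) = I*sqrt(10) + 90 = 90 + I*sqrt(10)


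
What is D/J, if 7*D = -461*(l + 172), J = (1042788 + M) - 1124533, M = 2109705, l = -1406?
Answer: 284437/7097860 ≈ 0.040074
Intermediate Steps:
J = 2027960 (J = (1042788 + 2109705) - 1124533 = 3152493 - 1124533 = 2027960)
D = 568874/7 (D = (-461*(-1406 + 172))/7 = (-461*(-1234))/7 = (⅐)*568874 = 568874/7 ≈ 81268.)
D/J = (568874/7)/2027960 = (568874/7)*(1/2027960) = 284437/7097860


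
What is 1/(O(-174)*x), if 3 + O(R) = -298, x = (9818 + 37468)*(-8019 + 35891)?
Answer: -1/396704572992 ≈ -2.5208e-12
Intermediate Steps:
x = 1317955392 (x = 47286*27872 = 1317955392)
O(R) = -301 (O(R) = -3 - 298 = -301)
1/(O(-174)*x) = 1/(-301*1317955392) = -1/301*1/1317955392 = -1/396704572992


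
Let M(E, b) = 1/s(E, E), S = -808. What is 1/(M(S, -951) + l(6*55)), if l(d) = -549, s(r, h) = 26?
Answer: -26/14273 ≈ -0.0018216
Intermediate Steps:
M(E, b) = 1/26
1/(M(S, -951) + l(6*55)) = 1/(1/26 - 549) = 1/(-14273/26) = -26/14273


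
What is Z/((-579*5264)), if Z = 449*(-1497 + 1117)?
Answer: 42655/761964 ≈ 0.055980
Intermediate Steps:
Z = -170620 (Z = 449*(-380) = -170620)
Z/((-579*5264)) = -170620/((-579*5264)) = -170620/(-3047856) = -170620*(-1/3047856) = 42655/761964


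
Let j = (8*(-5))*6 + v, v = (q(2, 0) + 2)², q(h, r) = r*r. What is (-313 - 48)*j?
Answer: 85196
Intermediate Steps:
q(h, r) = r²
v = 4 (v = (0² + 2)² = (0 + 2)² = 2² = 4)
j = -236 (j = (8*(-5))*6 + 4 = -40*6 + 4 = -240 + 4 = -236)
(-313 - 48)*j = (-313 - 48)*(-236) = -361*(-236) = 85196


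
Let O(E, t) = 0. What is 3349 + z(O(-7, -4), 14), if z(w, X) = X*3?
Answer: 3391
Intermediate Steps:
z(w, X) = 3*X
3349 + z(O(-7, -4), 14) = 3349 + 3*14 = 3349 + 42 = 3391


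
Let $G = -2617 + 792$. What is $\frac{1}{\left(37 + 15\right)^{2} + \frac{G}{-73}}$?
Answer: $\frac{1}{2729} \approx 0.00036643$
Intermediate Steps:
$G = -1825$
$\frac{1}{\left(37 + 15\right)^{2} + \frac{G}{-73}} = \frac{1}{\left(37 + 15\right)^{2} - \frac{1825}{-73}} = \frac{1}{52^{2} - -25} = \frac{1}{2704 + 25} = \frac{1}{2729}$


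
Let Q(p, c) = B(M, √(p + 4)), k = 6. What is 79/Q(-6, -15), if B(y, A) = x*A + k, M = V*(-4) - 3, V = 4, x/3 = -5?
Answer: 79/81 + 395*I*√2/162 ≈ 0.97531 + 3.4482*I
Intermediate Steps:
x = -15 (x = 3*(-5) = -15)
M = -19 (M = 4*(-4) - 3 = -16 - 3 = -19)
B(y, A) = 6 - 15*A (B(y, A) = -15*A + 6 = 6 - 15*A)
Q(p, c) = 6 - 15*√(4 + p) (Q(p, c) = 6 - 15*√(p + 4) = 6 - 15*√(4 + p))
79/Q(-6, -15) = 79/(6 - 15*√(4 - 6)) = 79/(6 - 15*I*√2)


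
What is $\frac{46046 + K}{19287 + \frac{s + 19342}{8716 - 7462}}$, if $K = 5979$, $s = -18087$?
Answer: $\frac{65239350}{24187153} \approx 2.6973$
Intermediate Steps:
$\frac{46046 + K}{19287 + \frac{s + 19342}{8716 - 7462}} = \frac{46046 + 5979}{19287 + \frac{-18087 + 19342}{8716 - 7462}} = \frac{52025}{19287 + \frac{1255}{1254}} = \frac{52025}{\frac{24187153}{1254}} = 52025 \cdot \frac{1254}{24187153} = \frac{65239350}{24187153}$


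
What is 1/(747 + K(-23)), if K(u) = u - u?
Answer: 1/747 ≈ 0.0013387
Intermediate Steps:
K(u) = 0
1/(747 + K(-23)) = 1/(747 + 0) = 1/747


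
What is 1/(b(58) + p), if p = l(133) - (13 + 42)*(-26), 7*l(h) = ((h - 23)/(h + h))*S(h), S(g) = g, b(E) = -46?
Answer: 7/9743 ≈ 0.00071846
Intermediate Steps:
l(h) = -23/14 + h/14 (l(h) = (((h - 23)/(h + h))*h)/7 = (((-23 + h)/((2*h)))*h)/7 = (((-23 + h)*(1/(2*h)))*h)/7 = (((-23 + h)/(2*h))*h)/7 = (-23/2 + h/2)/7 = -23/14 + h/14)
p = 10065/7 (p = (-23/14 + (1/14)*133) - (13 + 42)*(-26) = (-23/14 + 19/2) - 55*(-26) = 55/7 - 1*(-1430) = 55/7 + 1430 = 10065/7 ≈ 1437.9)
1/(b(58) + p) = 1/(-46 + 10065/7) = 1/(9743/7) = 7/9743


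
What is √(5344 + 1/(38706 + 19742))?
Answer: √1141000350789/14612 ≈ 73.103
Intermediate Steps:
√(5344 + 1/(38706 + 19742)) = √(5344 + 1/58448) = √(312346113/58448) = √1141000350789/14612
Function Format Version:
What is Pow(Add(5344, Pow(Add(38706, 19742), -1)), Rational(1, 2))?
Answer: Mul(Rational(1, 14612), Pow(1141000350789, Rational(1, 2))) ≈ 73.103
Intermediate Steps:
Pow(Add(5344, Pow(Add(38706, 19742), -1)), Rational(1, 2)) = Pow(Add(5344, Pow(58448, -1)), Rational(1, 2)) = Pow(Add(5344, Rational(1, 58448)), Rational(1, 2)) = Pow(Rational(312346113, 58448), Rational(1, 2)) = Mul(Rational(1, 14612), Pow(1141000350789, Rational(1, 2)))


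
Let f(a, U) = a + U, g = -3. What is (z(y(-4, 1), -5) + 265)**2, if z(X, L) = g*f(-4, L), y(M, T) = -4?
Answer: 85264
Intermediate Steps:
f(a, U) = U + a
z(X, L) = 12 - 3*L (z(X, L) = -3*(L - 4) = -3*(-4 + L) = 12 - 3*L)
(z(y(-4, 1), -5) + 265)**2 = ((12 - 3*(-5)) + 265)**2 = ((12 + 15) + 265)**2 = (27 + 265)**2 = 292**2 = 85264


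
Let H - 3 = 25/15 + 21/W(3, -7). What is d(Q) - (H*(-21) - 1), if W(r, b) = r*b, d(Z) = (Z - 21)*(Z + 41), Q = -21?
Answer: -762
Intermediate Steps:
d(Z) = (-21 + Z)*(41 + Z)
W(r, b) = b*r
H = 11/3 (H = 3 + (25/15 + 21/((-7*3))) = 3 + (25*(1/15) + 21/(-21)) = 3 + (5/3 + 21*(-1/21)) = 3 + (5/3 - 1) = 3 + ⅔ = 11/3 ≈ 3.6667)
d(Q) - (H*(-21) - 1) = (-861 + (-21)² + 20*(-21)) - ((11/3)*(-21) - 1) = (-861 + 441 - 420) - (-77 - 1) = -840 - 1*(-78) = -840 + 78 = -762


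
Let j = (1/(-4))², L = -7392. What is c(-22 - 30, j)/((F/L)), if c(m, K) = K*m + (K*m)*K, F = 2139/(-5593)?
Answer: -95176081/1426 ≈ -66743.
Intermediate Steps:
F = -2139/5593 (F = 2139*(-1/5593) = -2139/5593 ≈ -0.38244)
j = 1/16 (j = (-¼)² = 1/16 ≈ 0.062500)
c(m, K) = K*m + m*K²
c(-22 - 30, j)/((F/L)) = ((-22 - 30)*(1 + 1/16)/16)/((-2139/5593/(-7392))) = ((1/16)*(-52)*(17/16))/((-2139/5593*(-1/7392))) = -221/(64*713/13781152) = -221/64*13781152/713 = -95176081/1426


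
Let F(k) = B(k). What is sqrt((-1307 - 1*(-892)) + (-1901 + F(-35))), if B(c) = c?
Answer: I*sqrt(2351) ≈ 48.487*I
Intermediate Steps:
F(k) = k
sqrt((-1307 - 1*(-892)) + (-1901 + F(-35))) = sqrt((-1307 - 1*(-892)) + (-1901 - 35)) = sqrt((-1307 + 892) - 1936) = sqrt(-415 - 1936) = sqrt(-2351) = I*sqrt(2351)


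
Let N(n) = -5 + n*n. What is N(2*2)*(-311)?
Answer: -3421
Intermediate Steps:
N(n) = -5 + n²
N(2*2)*(-311) = (-5 + (2*2)²)*(-311) = (-5 + 4²)*(-311) = (-5 + 16)*(-311) = 11*(-311) = -3421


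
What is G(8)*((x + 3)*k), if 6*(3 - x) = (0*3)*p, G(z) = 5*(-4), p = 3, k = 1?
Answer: -120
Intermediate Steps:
G(z) = -20
x = 3 (x = 3 - 0*3*3/6 = 3 - 0*3 = 3 - ⅙*0 = 3 + 0 = 3)
G(8)*((x + 3)*k) = -20*(3 + 3) = -120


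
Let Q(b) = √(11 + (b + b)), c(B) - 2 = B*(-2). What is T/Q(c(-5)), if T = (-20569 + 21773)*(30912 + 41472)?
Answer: 12450048*√35/5 ≈ 1.4731e+7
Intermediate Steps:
c(B) = 2 - 2*B (c(B) = 2 + B*(-2) = 2 - 2*B)
T = 87150336 (T = 1204*72384 = 87150336)
Q(b) = √(11 + 2*b)
T/Q(c(-5)) = 87150336/(√(11 + 2*(2 - 2*(-5)))) = 87150336/(√(11 + 2*(2 + 10))) = 87150336/(√(11 + 2*12)) = 87150336/(√(11 + 24)) = 87150336/(√35) = 87150336*(√35/35) = 12450048*√35/5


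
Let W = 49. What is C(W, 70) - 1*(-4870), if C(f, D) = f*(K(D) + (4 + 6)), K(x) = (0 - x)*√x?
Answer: 5360 - 3430*√70 ≈ -23337.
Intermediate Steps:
K(x) = -x^(3/2) (K(x) = (-x)*√x = -x^(3/2))
C(f, D) = f*(10 - D^(3/2)) (C(f, D) = f*(-D^(3/2) + (4 + 6)) = f*(-D^(3/2) + 10) = f*(10 - D^(3/2)))
C(W, 70) - 1*(-4870) = 49*(10 - 70^(3/2)) - 1*(-4870) = 49*(10 - 70*√70) + 4870 = (490 - 3430*√70) + 4870 = 5360 - 3430*√70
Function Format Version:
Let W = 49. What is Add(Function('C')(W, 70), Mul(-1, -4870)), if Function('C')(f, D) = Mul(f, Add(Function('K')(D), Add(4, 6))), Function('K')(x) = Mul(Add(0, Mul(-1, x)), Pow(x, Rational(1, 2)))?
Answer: Add(5360, Mul(-3430, Pow(70, Rational(1, 2)))) ≈ -23337.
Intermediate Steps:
Function('K')(x) = Mul(-1, Pow(x, Rational(3, 2))) (Function('K')(x) = Mul(Mul(-1, x), Pow(x, Rational(1, 2))) = Mul(-1, Pow(x, Rational(3, 2))))
Function('C')(f, D) = Mul(f, Add(10, Mul(-1, Pow(D, Rational(3, 2))))) (Function('C')(f, D) = Mul(f, Add(Mul(-1, Pow(D, Rational(3, 2))), Add(4, 6))) = Mul(f, Add(Mul(-1, Pow(D, Rational(3, 2))), 10)) = Mul(f, Add(10, Mul(-1, Pow(D, Rational(3, 2))))))
Add(Function('C')(W, 70), Mul(-1, -4870)) = Add(Mul(49, Add(10, Mul(-1, Pow(70, Rational(3, 2))))), Mul(-1, -4870)) = Add(Mul(49, Add(10, Mul(-1, Mul(70, Pow(70, Rational(1, 2)))))), 4870) = Add(Mul(49, Add(10, Mul(-70, Pow(70, Rational(1, 2))))), 4870) = Add(Add(490, Mul(-3430, Pow(70, Rational(1, 2)))), 4870) = Add(5360, Mul(-3430, Pow(70, Rational(1, 2))))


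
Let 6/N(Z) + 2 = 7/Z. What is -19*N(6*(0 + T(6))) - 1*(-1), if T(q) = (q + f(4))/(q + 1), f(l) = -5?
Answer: -647/37 ≈ -17.486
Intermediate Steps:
T(q) = (-5 + q)/(1 + q) (T(q) = (q - 5)/(q + 1) = (-5 + q)/(1 + q))
N(Z) = 6/(-2 + 7/Z)
-19*N(6*(0 + T(6))) - 1*(-1) = -(-114)*6*(0 + (-5 + 6)/(1 + 6))/(-7 + 2*(6*(0 + (-5 + 6)/(1 + 6)))) - 1*(-1) = -(-114)*6*(0 + 1/7)/(-7 + 2*(6*(0 + 1/7))) + 1 = -(-114)*6*(1/7)/(-7 + 2*(6*(1/7))) + 1 = -(-114)*6/(7*(-7 + 2*(6/7))) + 1 = -(-114)*6/(7*(-7 + 12/7)) + 1 = -(-114)*6/(7*(-37/7)) + 1 = -(-114)*6*(-7)/(7*37) + 1 = -19*36/37 + 1 = -684/37 + 1 = -647/37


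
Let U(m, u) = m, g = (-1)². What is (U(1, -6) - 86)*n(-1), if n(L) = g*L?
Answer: 85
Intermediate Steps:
g = 1
n(L) = L (n(L) = 1*L = L)
(U(1, -6) - 86)*n(-1) = (1 - 86)*(-1) = -85*(-1) = 85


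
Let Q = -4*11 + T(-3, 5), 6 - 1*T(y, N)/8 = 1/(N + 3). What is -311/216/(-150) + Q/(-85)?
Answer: -14153/550800 ≈ -0.025695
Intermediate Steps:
T(y, N) = 48 - 8/(3 + N) (T(y, N) = 48 - 8/(N + 3) = 48 - 8/(3 + N))
Q = 3 (Q = -4*11 + 8*(17 + 6*5)/(3 + 5) = -44 + 8*(17 + 30)/8 = -44 + 8*(⅛)*47 = -44 + 47 = 3)
-311/216/(-150) + Q/(-85) = -311/216/(-150) + 3/(-85) = -311*1/216*(-1/150) + 3*(-1/85) = -311/216*(-1/150) - 3/85 = 311/32400 - 3/85 = -14153/550800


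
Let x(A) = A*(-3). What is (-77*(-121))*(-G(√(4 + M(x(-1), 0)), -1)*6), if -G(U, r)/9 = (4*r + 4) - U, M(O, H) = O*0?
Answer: -1006236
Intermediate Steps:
x(A) = -3*A
M(O, H) = 0
G(U, r) = -36 - 36*r + 9*U (G(U, r) = -9*((4*r + 4) - U) = -9*((4 + 4*r) - U) = -9*(4 - U + 4*r) = -36 - 36*r + 9*U)
(-77*(-121))*(-G(√(4 + M(x(-1), 0)), -1)*6) = (-77*(-121))*(-(-36 - 36*(-1) + 9*√(4 + 0))*6) = 9317*(-(-36 + 36 + 9*√4)*6) = 9317*(-(-36 + 36 + 9*2)*6) = 9317*(-(-36 + 36 + 18)*6) = 9317*(-1*18*6) = 9317*(-18*6) = 9317*(-108) = -1006236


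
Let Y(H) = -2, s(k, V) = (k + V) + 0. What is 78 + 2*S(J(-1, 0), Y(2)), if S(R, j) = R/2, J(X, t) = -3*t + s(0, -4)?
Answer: 74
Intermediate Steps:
s(k, V) = V + k (s(k, V) = (V + k) + 0 = V + k)
J(X, t) = -4 - 3*t (J(X, t) = -3*t + (-4 + 0) = -3*t - 4 = -4 - 3*t)
S(R, j) = R/2 (S(R, j) = R*(1/2) = R/2)
78 + 2*S(J(-1, 0), Y(2)) = 78 + 2*((-4 - 3*0)/2) = 78 + 2*((-4 + 0)/2) = 78 + 2*((1/2)*(-4)) = 78 + 2*(-2) = 78 - 4 = 74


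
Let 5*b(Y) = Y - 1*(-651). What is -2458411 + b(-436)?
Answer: -2458368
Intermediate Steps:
b(Y) = 651/5 + Y/5 (b(Y) = (Y - 1*(-651))/5 = (Y + 651)/5 = (651 + Y)/5 = 651/5 + Y/5)
-2458411 + b(-436) = -2458411 + (651/5 + (⅕)*(-436)) = -2458411 + (651/5 - 436/5) = -2458411 + 43 = -2458368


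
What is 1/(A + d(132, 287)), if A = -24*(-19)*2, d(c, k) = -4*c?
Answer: 1/384 ≈ 0.0026042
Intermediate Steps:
A = 912 (A = 456*2 = 912)
1/(A + d(132, 287)) = 1/(912 - 4*132) = 1/(912 - 528) = 1/384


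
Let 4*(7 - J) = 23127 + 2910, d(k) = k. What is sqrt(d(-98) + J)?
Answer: I*sqrt(26401)/2 ≈ 81.242*I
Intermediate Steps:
J = -26009/4 (J = 7 - (23127 + 2910)/4 = 7 - 1/4*26037 = 7 - 26037/4 = -26009/4 ≈ -6502.3)
sqrt(d(-98) + J) = sqrt(-98 - 26009/4) = sqrt(-26401/4) = I*sqrt(26401)/2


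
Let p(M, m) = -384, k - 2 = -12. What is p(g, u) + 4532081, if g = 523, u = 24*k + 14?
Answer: 4531697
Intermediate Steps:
k = -10 (k = 2 - 12 = -10)
u = -226 (u = 24*(-10) + 14 = -240 + 14 = -226)
p(g, u) + 4532081 = -384 + 4532081 = 4531697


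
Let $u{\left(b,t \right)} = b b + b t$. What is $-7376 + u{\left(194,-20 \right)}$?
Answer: $26380$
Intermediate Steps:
$u{\left(b,t \right)} = b^{2} + b t$
$-7376 + u{\left(194,-20 \right)} = -7376 + 194 \left(194 - 20\right) = -7376 + 194 \cdot 174 = -7376 + 33756 = 26380$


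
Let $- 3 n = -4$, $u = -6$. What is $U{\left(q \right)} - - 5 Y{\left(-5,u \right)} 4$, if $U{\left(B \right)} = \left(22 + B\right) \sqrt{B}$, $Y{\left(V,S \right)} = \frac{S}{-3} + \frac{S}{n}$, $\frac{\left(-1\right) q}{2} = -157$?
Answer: $-50 + 336 \sqrt{314} \approx 5903.9$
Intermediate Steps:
$q = 314$ ($q = \left(-2\right) \left(-157\right) = 314$)
$n = \frac{4}{3}$ ($n = \left(- \frac{1}{3}\right) \left(-4\right) = \frac{4}{3} \approx 1.3333$)
$Y{\left(V,S \right)} = \frac{5 S}{12}$ ($Y{\left(V,S \right)} = \frac{S}{-3} + \frac{S}{\frac{4}{3}} = S \left(- \frac{1}{3}\right) + S \frac{3}{4} = - \frac{S}{3} + \frac{3 S}{4} = \frac{5 S}{12}$)
$U{\left(B \right)} = \sqrt{B} \left(22 + B\right)$
$U{\left(q \right)} - - 5 Y{\left(-5,u \right)} 4 = \sqrt{314} \left(22 + 314\right) - - 5 \cdot \frac{5}{12} \left(-6\right) 4 = \sqrt{314} \cdot 336 - \left(-5\right) \left(- \frac{5}{2}\right) 4 = 336 \sqrt{314} - \frac{25}{2} \cdot 4 = 336 \sqrt{314} - 50 = -50 + 336 \sqrt{314}$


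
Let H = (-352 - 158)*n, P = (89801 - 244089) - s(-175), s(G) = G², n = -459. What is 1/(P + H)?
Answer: 1/49177 ≈ 2.0335e-5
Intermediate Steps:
P = -184913 (P = (89801 - 244089) - 1*(-175)² = -154288 - 1*30625 = -154288 - 30625 = -184913)
H = 234090 (H = (-352 - 158)*(-459) = -510*(-459) = 234090)
1/(P + H) = 1/(-184913 + 234090) = 1/49177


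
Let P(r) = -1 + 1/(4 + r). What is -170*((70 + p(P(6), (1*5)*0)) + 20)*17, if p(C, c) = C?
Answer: -257499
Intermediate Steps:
-170*((70 + p(P(6), (1*5)*0)) + 20)*17 = -170*((70 + (-3 - 1*6)/(4 + 6)) + 20)*17 = -170*((70 + (-3 - 6)/10) + 20)*17 = -170*((70 + (⅒)*(-9)) + 20)*17 = -170*((70 - 9/10) + 20)*17 = -170*(691/10 + 20)*17 = -170*891/10*17 = -15147*17 = -257499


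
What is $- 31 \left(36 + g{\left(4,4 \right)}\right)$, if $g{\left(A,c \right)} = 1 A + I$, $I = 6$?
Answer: $-1426$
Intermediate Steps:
$g{\left(A,c \right)} = 6 + A$ ($g{\left(A,c \right)} = 1 A + 6 = A + 6 = 6 + A$)
$- 31 \left(36 + g{\left(4,4 \right)}\right) = - 31 \left(36 + \left(6 + 4\right)\right) = - 31 \left(36 + 10\right) = \left(-31\right) 46 = -1426$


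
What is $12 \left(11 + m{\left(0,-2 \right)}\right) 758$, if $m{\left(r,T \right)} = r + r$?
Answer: $100056$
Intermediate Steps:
$m{\left(r,T \right)} = 2 r$
$12 \left(11 + m{\left(0,-2 \right)}\right) 758 = 12 \left(11 + 2 \cdot 0\right) 758 = 12 \left(11 + 0\right) 758 = 12 \cdot 11 \cdot 758 = 132 \cdot 758 = 100056$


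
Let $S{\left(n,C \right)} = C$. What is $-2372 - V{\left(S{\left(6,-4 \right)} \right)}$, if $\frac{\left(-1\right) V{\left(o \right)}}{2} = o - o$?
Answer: $-2372$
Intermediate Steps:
$V{\left(o \right)} = 0$ ($V{\left(o \right)} = - 2 \left(o - o\right) = \left(-2\right) 0 = 0$)
$-2372 - V{\left(S{\left(6,-4 \right)} \right)} = -2372 - 0 = -2372 + 0 = -2372$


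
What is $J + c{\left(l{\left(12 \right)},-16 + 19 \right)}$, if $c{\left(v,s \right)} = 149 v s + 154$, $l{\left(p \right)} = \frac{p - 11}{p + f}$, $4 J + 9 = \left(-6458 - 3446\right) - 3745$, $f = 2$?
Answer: $- \frac{22600}{7} \approx -3228.6$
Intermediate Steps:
$J = - \frac{6829}{2}$ ($J = - \frac{9}{4} + \frac{\left(-6458 - 3446\right) - 3745}{4} = - \frac{9}{4} + \frac{-9904 - 3745}{4} = - \frac{9}{4} + \frac{1}{4} \left(-13649\right) = - \frac{9}{4} - \frac{13649}{4} = - \frac{6829}{2} \approx -3414.5$)
$l{\left(p \right)} = \frac{-11 + p}{2 + p}$ ($l{\left(p \right)} = \frac{p - 11}{p + 2} = \frac{-11 + p}{2 + p}$)
$c{\left(v,s \right)} = 154 + 149 s v$ ($c{\left(v,s \right)} = 149 s v + 154 = 154 + 149 s v$)
$J + c{\left(l{\left(12 \right)},-16 + 19 \right)} = - \frac{6829}{2} + \left(154 + 149 \left(-16 + 19\right) \frac{-11 + 12}{2 + 12}\right) = - \frac{6829}{2} + \left(154 + 149 \cdot 3 \cdot \frac{1}{14} \cdot 1\right) = - \frac{6829}{2} + \left(154 + 149 \cdot 3 \cdot \frac{1}{14}\right) = - \frac{6829}{2} + \left(154 + \frac{447}{14}\right) = - \frac{6829}{2} + \frac{2603}{14} = - \frac{22600}{7}$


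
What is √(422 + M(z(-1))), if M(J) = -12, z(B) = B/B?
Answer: √410 ≈ 20.248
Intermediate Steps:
z(B) = 1
√(422 + M(z(-1))) = √(422 - 12) = √410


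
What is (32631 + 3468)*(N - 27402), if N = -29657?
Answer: -2059772841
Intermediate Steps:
(32631 + 3468)*(N - 27402) = (32631 + 3468)*(-29657 - 27402) = 36099*(-57059) = -2059772841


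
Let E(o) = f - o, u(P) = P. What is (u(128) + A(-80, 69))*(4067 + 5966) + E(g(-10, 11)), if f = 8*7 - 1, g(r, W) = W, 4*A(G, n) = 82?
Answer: 2979889/2 ≈ 1.4899e+6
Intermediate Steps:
A(G, n) = 41/2 (A(G, n) = (¼)*82 = 41/2)
f = 55 (f = 56 - 1 = 55)
E(o) = 55 - o
(u(128) + A(-80, 69))*(4067 + 5966) + E(g(-10, 11)) = (128 + 41/2)*(4067 + 5966) + (55 - 1*11) = (297/2)*10033 + (55 - 11) = 2979801/2 + 44 = 2979889/2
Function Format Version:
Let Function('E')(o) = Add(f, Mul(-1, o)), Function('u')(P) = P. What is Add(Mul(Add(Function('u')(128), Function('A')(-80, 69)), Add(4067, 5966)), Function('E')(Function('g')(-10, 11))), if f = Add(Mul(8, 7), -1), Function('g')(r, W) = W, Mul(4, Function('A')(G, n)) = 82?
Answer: Rational(2979889, 2) ≈ 1.4899e+6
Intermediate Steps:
Function('A')(G, n) = Rational(41, 2) (Function('A')(G, n) = Mul(Rational(1, 4), 82) = Rational(41, 2))
f = 55 (f = Add(56, -1) = 55)
Function('E')(o) = Add(55, Mul(-1, o))
Add(Mul(Add(Function('u')(128), Function('A')(-80, 69)), Add(4067, 5966)), Function('E')(Function('g')(-10, 11))) = Add(Mul(Add(128, Rational(41, 2)), Add(4067, 5966)), Add(55, Mul(-1, 11))) = Add(Mul(Rational(297, 2), 10033), Add(55, -11)) = Add(Rational(2979801, 2), 44) = Rational(2979889, 2)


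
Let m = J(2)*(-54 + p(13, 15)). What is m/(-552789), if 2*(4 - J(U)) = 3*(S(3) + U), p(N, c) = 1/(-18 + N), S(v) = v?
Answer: -1897/5527890 ≈ -0.00034317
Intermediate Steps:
J(U) = -1/2 - 3*U/2 (J(U) = 4 - 3*(3 + U)/2 = 4 - (9 + 3*U)/2 = 4 + (-9/2 - 3*U/2) = -1/2 - 3*U/2)
m = 1897/10 (m = (-1/2 - 3/2*2)*(-54 + 1/(-18 + 13)) = (-1/2 - 3)*(-54 + 1/(-5)) = -7*(-54 - 1/5)/2 = -7/2*(-271/5) = 1897/10 ≈ 189.70)
m/(-552789) = (1897/10)/(-552789) = (1897/10)*(-1/552789) = -1897/5527890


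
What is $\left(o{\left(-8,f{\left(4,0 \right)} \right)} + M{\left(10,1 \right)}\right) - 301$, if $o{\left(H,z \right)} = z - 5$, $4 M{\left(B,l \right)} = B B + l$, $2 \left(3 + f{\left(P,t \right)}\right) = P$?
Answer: $- \frac{1127}{4} \approx -281.75$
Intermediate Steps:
$f{\left(P,t \right)} = -3 + \frac{P}{2}$
$M{\left(B,l \right)} = \frac{l}{4} + \frac{B^{2}}{4}$ ($M{\left(B,l \right)} = \frac{B B + l}{4} = \frac{B^{2} + l}{4} = \frac{l + B^{2}}{4} = \frac{l}{4} + \frac{B^{2}}{4}$)
$o{\left(H,z \right)} = -5 + z$
$\left(o{\left(-8,f{\left(4,0 \right)} \right)} + M{\left(10,1 \right)}\right) - 301 = \left(\left(-5 + \left(-3 + \frac{1}{2} \cdot 4\right)\right) + \left(\frac{1}{4} \cdot 1 + \frac{10^{2}}{4}\right)\right) - 301 = \left(\left(-5 + \left(-3 + 2\right)\right) + \left(\frac{1}{4} + \frac{1}{4} \cdot 100\right)\right) - 301 = \left(\left(-5 - 1\right) + \left(\frac{1}{4} + 25\right)\right) - 301 = \left(-6 + \frac{101}{4}\right) - 301 = \frac{77}{4} - 301 = - \frac{1127}{4}$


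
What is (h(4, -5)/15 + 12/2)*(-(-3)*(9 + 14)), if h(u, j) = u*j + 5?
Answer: 345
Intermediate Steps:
h(u, j) = 5 + j*u (h(u, j) = j*u + 5 = 5 + j*u)
(h(4, -5)/15 + 12/2)*(-(-3)*(9 + 14)) = ((5 - 5*4)/15 + 12/2)*(-(-3)*(9 + 14)) = ((5 - 20)*(1/15) + 12*(½))*(-(-3)*23) = (-15*1/15 + 6)*(-1*(-69)) = (-1 + 6)*69 = 5*69 = 345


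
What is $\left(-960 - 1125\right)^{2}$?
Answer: $4347225$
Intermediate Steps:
$\left(-960 - 1125\right)^{2} = \left(-2085\right)^{2} = 4347225$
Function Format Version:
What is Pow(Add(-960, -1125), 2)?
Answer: 4347225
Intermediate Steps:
Pow(Add(-960, -1125), 2) = Pow(-2085, 2) = 4347225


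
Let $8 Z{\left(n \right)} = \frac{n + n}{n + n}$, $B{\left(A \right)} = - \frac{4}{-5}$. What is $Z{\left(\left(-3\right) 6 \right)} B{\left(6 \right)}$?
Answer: $\frac{1}{10} \approx 0.1$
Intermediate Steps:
$B{\left(A \right)} = \frac{4}{5}$ ($B{\left(A \right)} = \left(-4\right) \left(- \frac{1}{5}\right) = \frac{4}{5}$)
$Z{\left(n \right)} = \frac{1}{8}$ ($Z{\left(n \right)} = \frac{\left(n + n\right) \frac{1}{n + n}}{8} = \frac{2 n \frac{1}{2 n}}{8} = \frac{1}{8} \cdot 1 = \frac{1}{8}$)
$Z{\left(\left(-3\right) 6 \right)} B{\left(6 \right)} = \frac{1}{8} \cdot \frac{4}{5} = \frac{1}{10}$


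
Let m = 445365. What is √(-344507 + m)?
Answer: √100858 ≈ 317.58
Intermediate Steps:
√(-344507 + m) = √(-344507 + 445365) = √100858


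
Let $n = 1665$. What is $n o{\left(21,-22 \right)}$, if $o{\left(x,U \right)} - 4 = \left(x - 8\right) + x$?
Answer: $63270$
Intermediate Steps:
$o{\left(x,U \right)} = -4 + 2 x$ ($o{\left(x,U \right)} = 4 + \left(\left(x - 8\right) + x\right) = 4 + \left(\left(-8 + x\right) + x\right) = 4 + \left(-8 + 2 x\right) = -4 + 2 x$)
$n o{\left(21,-22 \right)} = 1665 \left(-4 + 2 \cdot 21\right) = 1665 \left(-4 + 42\right) = 1665 \cdot 38 = 63270$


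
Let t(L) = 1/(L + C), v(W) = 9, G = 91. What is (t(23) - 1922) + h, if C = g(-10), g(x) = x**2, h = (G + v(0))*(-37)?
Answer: -691505/123 ≈ -5622.0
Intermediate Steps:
h = -3700 (h = (91 + 9)*(-37) = 100*(-37) = -3700)
C = 100 (C = (-10)**2 = 100)
t(L) = 1/(100 + L) (t(L) = 1/(L + 100) = 1/(100 + L))
(t(23) - 1922) + h = (1/(100 + 23) - 1922) - 3700 = (1/123 - 1922) - 3700 = -236405/123 - 3700 = -691505/123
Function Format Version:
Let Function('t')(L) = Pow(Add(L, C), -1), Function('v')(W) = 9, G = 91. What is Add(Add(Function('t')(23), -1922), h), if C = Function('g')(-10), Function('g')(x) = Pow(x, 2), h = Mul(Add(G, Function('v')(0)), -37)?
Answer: Rational(-691505, 123) ≈ -5622.0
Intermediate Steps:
h = -3700 (h = Mul(Add(91, 9), -37) = Mul(100, -37) = -3700)
C = 100 (C = Pow(-10, 2) = 100)
Function('t')(L) = Pow(Add(100, L), -1) (Function('t')(L) = Pow(Add(L, 100), -1) = Pow(Add(100, L), -1))
Add(Add(Function('t')(23), -1922), h) = Add(Add(Pow(Add(100, 23), -1), -1922), -3700) = Add(Add(Pow(123, -1), -1922), -3700) = Add(Add(Rational(1, 123), -1922), -3700) = Add(Rational(-236405, 123), -3700) = Rational(-691505, 123)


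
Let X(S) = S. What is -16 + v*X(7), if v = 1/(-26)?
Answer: -423/26 ≈ -16.269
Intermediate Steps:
v = -1/26 ≈ -0.038462
-16 + v*X(7) = -16 - 1/26*7 = -16 - 7/26 = -423/26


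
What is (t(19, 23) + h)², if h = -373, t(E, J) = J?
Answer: 122500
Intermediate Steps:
(t(19, 23) + h)² = (23 - 373)² = (-350)² = 122500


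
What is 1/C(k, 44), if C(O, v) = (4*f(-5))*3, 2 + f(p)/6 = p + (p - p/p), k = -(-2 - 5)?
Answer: -1/936 ≈ -0.0010684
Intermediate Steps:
k = 7 (k = -1*(-7) = 7)
f(p) = -18 + 12*p (f(p) = -12 + 6*(p + (p - p/p)) = -12 + 6*(p + (p - 1*1)) = -12 + 6*(p + (p - 1)) = -12 + 6*(p + (-1 + p)) = -12 + 6*(-1 + 2*p) = -12 + (-6 + 12*p) = -18 + 12*p)
C(O, v) = -936 (C(O, v) = (4*(-18 + 12*(-5)))*3 = (4*(-18 - 60))*3 = (4*(-78))*3 = -312*3 = -936)
1/C(k, 44) = 1/(-936) = -1/936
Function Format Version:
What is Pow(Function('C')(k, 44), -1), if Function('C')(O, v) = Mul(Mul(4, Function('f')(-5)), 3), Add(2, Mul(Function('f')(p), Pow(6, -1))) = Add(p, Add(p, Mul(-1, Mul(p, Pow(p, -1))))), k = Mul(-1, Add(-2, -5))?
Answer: Rational(-1, 936) ≈ -0.0010684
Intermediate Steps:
k = 7 (k = Mul(-1, -7) = 7)
Function('f')(p) = Add(-18, Mul(12, p)) (Function('f')(p) = Add(-12, Mul(6, Add(p, Add(p, Mul(-1, Mul(p, Pow(p, -1))))))) = Add(-12, Mul(6, Add(p, Add(p, Mul(-1, 1))))) = Add(-12, Mul(6, Add(p, Add(p, -1)))) = Add(-12, Mul(6, Add(p, Add(-1, p)))) = Add(-12, Mul(6, Add(-1, Mul(2, p)))) = Add(-12, Add(-6, Mul(12, p))) = Add(-18, Mul(12, p)))
Function('C')(O, v) = -936 (Function('C')(O, v) = Mul(Mul(4, Add(-18, Mul(12, -5))), 3) = Mul(Mul(4, Add(-18, -60)), 3) = Mul(Mul(4, -78), 3) = Mul(-312, 3) = -936)
Pow(Function('C')(k, 44), -1) = Pow(-936, -1) = Rational(-1, 936)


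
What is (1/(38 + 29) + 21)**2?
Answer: 1982464/4489 ≈ 441.63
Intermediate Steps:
(1/(38 + 29) + 21)**2 = (1/67 + 21)**2 = (1408/67)**2 = 1982464/4489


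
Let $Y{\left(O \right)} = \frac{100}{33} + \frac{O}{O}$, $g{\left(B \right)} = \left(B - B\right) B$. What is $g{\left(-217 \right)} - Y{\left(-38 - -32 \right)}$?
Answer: $- \frac{133}{33} \approx -4.0303$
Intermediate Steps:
$g{\left(B \right)} = 0$ ($g{\left(B \right)} = 0 B = 0$)
$Y{\left(O \right)} = \frac{133}{33}$ ($Y{\left(O \right)} = 100 \cdot \frac{1}{33} + 1 = \frac{100}{33} + 1 = \frac{133}{33}$)
$g{\left(-217 \right)} - Y{\left(-38 - -32 \right)} = 0 - \frac{133}{33} = - \frac{133}{33}$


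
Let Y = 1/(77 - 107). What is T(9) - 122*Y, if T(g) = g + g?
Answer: 331/15 ≈ 22.067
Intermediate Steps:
Y = -1/30 (Y = 1/(-30) = -1/30 ≈ -0.033333)
T(g) = 2*g
T(9) - 122*Y = 2*9 - 122*(-1/30) = 18 + 61/15 = 331/15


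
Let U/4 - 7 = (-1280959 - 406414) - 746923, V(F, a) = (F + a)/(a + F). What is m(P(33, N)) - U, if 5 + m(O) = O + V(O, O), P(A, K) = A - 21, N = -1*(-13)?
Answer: 9737164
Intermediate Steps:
N = 13
V(F, a) = 1 (V(F, a) = (F + a)/(F + a) = 1)
P(A, K) = -21 + A
m(O) = -4 + O (m(O) = -5 + (O + 1) = -5 + (1 + O) = -4 + O)
U = -9737156 (U = 28 + 4*((-1280959 - 406414) - 746923) = 28 + 4*(-1687373 - 746923) = 28 + 4*(-2434296) = 28 - 9737184 = -9737156)
m(P(33, N)) - U = (-4 + (-21 + 33)) - 1*(-9737156) = (-4 + 12) + 9737156 = 8 + 9737156 = 9737164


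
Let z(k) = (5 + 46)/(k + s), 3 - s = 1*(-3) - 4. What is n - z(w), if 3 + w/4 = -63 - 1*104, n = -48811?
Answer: -32703319/670 ≈ -48811.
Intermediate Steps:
w = -680 (w = -12 + 4*(-63 - 1*104) = -12 + 4*(-63 - 104) = -12 + 4*(-167) = -12 - 668 = -680)
s = 10 (s = 3 - (1*(-3) - 4) = 3 - (-3 - 4) = 3 - 1*(-7) = 3 + 7 = 10)
z(k) = 51/(10 + k) (z(k) = (5 + 46)/(k + 10) = 51/(10 + k))
n - z(w) = -48811 - 51/(10 - 680) = -48811 - 51/(-670) = -48811 - 51*(-1)/670 = -48811 - 1*(-51/670) = -48811 + 51/670 = -32703319/670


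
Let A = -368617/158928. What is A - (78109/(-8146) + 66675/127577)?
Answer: 557150936024495/82582345518288 ≈ 6.7466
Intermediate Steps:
A = -368617/158928 (A = -368617*1/158928 = -368617/158928 ≈ -2.3194)
A - (78109/(-8146) + 66675/127577) = -368617/158928 - (78109/(-8146) + 66675/127577) = -368617/158928 - (78109*(-1/8146) + 66675*(1/127577)) = -368617/158928 - (-78109/8146 + 66675/127577) = -368617/158928 - 1*(-9421777343/1039242242) = -368617/158928 + 9421777343/1039242242 = 557150936024495/82582345518288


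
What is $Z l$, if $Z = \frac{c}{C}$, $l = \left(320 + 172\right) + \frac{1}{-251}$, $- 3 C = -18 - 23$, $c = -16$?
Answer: $- \frac{5927568}{10291} \approx -576.0$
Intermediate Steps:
$C = \frac{41}{3}$ ($C = - \frac{-18 - 23}{3} = \left(- \frac{1}{3}\right) \left(-41\right) = \frac{41}{3} \approx 13.667$)
$l = \frac{123491}{251}$ ($l = 492 - \frac{1}{251} = \frac{123491}{251} \approx 492.0$)
$Z = - \frac{48}{41}$ ($Z = - \frac{16}{\frac{41}{3}} = \left(-16\right) \frac{3}{41} = - \frac{48}{41} \approx -1.1707$)
$Z l = \left(- \frac{48}{41}\right) \frac{123491}{251} = - \frac{5927568}{10291}$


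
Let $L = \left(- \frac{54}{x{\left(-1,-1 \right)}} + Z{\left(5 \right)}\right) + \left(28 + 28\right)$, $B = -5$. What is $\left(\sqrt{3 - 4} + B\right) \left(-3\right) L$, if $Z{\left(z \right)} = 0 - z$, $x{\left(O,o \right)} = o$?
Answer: $1575 - 315 i \approx 1575.0 - 315.0 i$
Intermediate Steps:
$Z{\left(z \right)} = - z$
$L = 105$ ($L = \left(- \frac{54}{-1} - 5\right) + \left(28 + 28\right) = \left(\left(-54\right) \left(-1\right) - 5\right) + 56 = \left(54 - 5\right) + 56 = 49 + 56 = 105$)
$\left(\sqrt{3 - 4} + B\right) \left(-3\right) L = \left(\sqrt{3 - 4} - 5\right) \left(-3\right) 105 = \left(\sqrt{-1} - 5\right) \left(-3\right) 105 = \left(i - 5\right) \left(-3\right) 105 = \left(-5 + i\right) \left(-3\right) 105 = \left(15 - 3 i\right) 105 = 1575 - 315 i$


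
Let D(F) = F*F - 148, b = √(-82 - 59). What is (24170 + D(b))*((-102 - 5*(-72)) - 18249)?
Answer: -429643071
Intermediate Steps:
b = I*√141 (b = √(-141) = I*√141 ≈ 11.874*I)
D(F) = -148 + F² (D(F) = F² - 148 = -148 + F²)
(24170 + D(b))*((-102 - 5*(-72)) - 18249) = (24170 + (-148 + (I*√141)²))*((-102 - 5*(-72)) - 18249) = (24170 + (-148 - 141))*((-102 + 360) - 18249) = (24170 - 289)*(258 - 18249) = 23881*(-17991) = -429643071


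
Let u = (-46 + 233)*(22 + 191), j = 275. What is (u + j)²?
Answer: 1608491236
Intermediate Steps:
u = 39831 (u = 187*213 = 39831)
(u + j)² = (39831 + 275)² = 40106² = 1608491236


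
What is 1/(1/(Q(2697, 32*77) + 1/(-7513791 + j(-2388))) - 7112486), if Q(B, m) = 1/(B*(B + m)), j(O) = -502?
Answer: -6404924/150148007149645 ≈ -4.2657e-8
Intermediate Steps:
Q(B, m) = 1/(B*(B + m))
1/(1/(Q(2697, 32*77) + 1/(-7513791 + j(-2388))) - 7112486) = 1/(1/(1/(2697*(2697 + 32*77)) + 1/(-7513791 - 502)) - 7112486) = 1/(1/(1/(2697*(2697 + 2464)) + 1/(-7514293)) - 7112486) = 1/(1/((1/2697)/5161 - 1/7514293) - 7112486) = 1/(1/((1/2697)*(1/5161) - 1/7514293) - 7112486) = 1/(1/(1/13919217 - 1/7514293) - 7112486) = 1/(1/(-6404924/104593074868581) - 7112486) = 1/(-104593074868581/6404924 - 7112486) = 1/(-150148007149645/6404924) = -6404924/150148007149645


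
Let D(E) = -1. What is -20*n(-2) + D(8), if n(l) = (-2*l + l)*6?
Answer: -241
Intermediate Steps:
n(l) = -6*l (n(l) = -l*6 = -6*l)
-20*n(-2) + D(8) = -(-120)*(-2) - 1 = -20*12 - 1 = -240 - 1 = -241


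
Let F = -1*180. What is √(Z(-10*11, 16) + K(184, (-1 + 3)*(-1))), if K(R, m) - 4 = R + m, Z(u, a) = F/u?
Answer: 4*√1419/11 ≈ 13.698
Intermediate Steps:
F = -180
Z(u, a) = -180/u
K(R, m) = 4 + R + m (K(R, m) = 4 + (R + m) = 4 + R + m)
√(Z(-10*11, 16) + K(184, (-1 + 3)*(-1))) = √(-180/((-10*11)) + (4 + 184 + (-1 + 3)*(-1))) = √(-180/(-110) + (4 + 184 + 2*(-1))) = √(-180*(-1/110) + (4 + 184 - 2)) = √(18/11 + 186) = √(2064/11) = 4*√1419/11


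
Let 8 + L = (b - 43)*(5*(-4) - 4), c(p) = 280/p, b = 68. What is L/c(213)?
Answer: -16188/35 ≈ -462.51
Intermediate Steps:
L = -608 (L = -8 + (68 - 43)*(5*(-4) - 4) = -8 + 25*(-20 - 4) = -8 + 25*(-24) = -8 - 600 = -608)
L/c(213) = -608/(280/213) = -608/(280*(1/213)) = -608/280/213 = -608*213/280 = -16188/35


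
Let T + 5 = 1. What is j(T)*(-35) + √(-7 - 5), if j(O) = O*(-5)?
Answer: -700 + 2*I*√3 ≈ -700.0 + 3.4641*I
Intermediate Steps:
T = -4 (T = -5 + 1 = -4)
j(O) = -5*O
j(T)*(-35) + √(-7 - 5) = -5*(-4)*(-35) + √(-7 - 5) = 20*(-35) + √(-12) = -700 + 2*I*√3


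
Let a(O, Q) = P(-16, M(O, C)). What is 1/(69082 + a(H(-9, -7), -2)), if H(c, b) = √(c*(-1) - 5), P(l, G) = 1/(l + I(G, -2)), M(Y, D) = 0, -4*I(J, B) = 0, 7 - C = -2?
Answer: 16/1105311 ≈ 1.4476e-5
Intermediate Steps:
C = 9 (C = 7 - 1*(-2) = 7 + 2 = 9)
I(J, B) = 0 (I(J, B) = -¼*0 = 0)
P(l, G) = 1/l (P(l, G) = 1/(l + 0) = 1/l)
H(c, b) = √(-5 - c) (H(c, b) = √(-c - 5) = √(-5 - c))
a(O, Q) = -1/16 (a(O, Q) = 1/(-16) = -1/16)
1/(69082 + a(H(-9, -7), -2)) = 1/(69082 - 1/16) = 1/(1105311/16) = 16/1105311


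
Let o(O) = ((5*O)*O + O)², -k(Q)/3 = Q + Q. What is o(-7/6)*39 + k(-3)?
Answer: 543493/432 ≈ 1258.1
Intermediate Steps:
k(Q) = -6*Q (k(Q) = -3*(Q + Q) = -6*Q)
o(O) = (O + 5*O²)² (o(O) = (5*O² + O)² = (O + 5*O²)²)
o(-7/6)*39 + k(-3) = ((-7/6)²*(1 + 5*(-7/6))²)*39 - 6*(-3) = ((-7*⅙)²*(1 + 5*(-7*⅙))²)*39 + 18 = ((-7/6)²*(1 + 5*(-7/6))²)*39 + 18 = (49*(1 - 35/6)²/36)*39 + 18 = (49*(-29/6)²/36)*39 + 18 = ((49/36)*(841/36))*39 + 18 = (41209/1296)*39 + 18 = 535717/432 + 18 = 543493/432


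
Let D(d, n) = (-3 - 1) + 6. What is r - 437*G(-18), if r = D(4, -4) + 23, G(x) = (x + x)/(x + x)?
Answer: -412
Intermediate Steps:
G(x) = 1 (G(x) = (2*x)/((2*x)) = (2*x)*(1/(2*x)) = 1)
D(d, n) = 2 (D(d, n) = -4 + 6 = 2)
r = 25 (r = 2 + 23 = 25)
r - 437*G(-18) = 25 - 437*1 = 25 - 437 = -412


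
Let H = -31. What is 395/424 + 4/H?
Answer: 10549/13144 ≈ 0.80257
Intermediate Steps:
395/424 + 4/H = 395/424 + 4/(-31) = 395*(1/424) + 4*(-1/31) = 395/424 - 4/31 = 10549/13144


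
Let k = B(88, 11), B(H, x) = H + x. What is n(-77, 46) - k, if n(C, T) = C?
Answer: -176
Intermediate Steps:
k = 99 (k = 88 + 11 = 99)
n(-77, 46) - k = -77 - 1*99 = -77 - 99 = -176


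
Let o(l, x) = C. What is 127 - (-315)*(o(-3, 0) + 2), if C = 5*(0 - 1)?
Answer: -818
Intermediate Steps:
C = -5 (C = 5*(-1) = -5)
o(l, x) = -5
127 - (-315)*(o(-3, 0) + 2) = 127 - (-315)*(-5 + 2) = 127 - (-315)*(-3) = 127 - 63*15 = 127 - 945 = -818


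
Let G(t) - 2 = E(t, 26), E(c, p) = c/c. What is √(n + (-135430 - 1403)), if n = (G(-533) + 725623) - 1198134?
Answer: I*√609341 ≈ 780.6*I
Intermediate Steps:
E(c, p) = 1
G(t) = 3 (G(t) = 2 + 1 = 3)
n = -472508 (n = (3 + 725623) - 1198134 = 725626 - 1198134 = -472508)
√(n + (-135430 - 1403)) = √(-472508 + (-135430 - 1403)) = √(-472508 - 136833) = √(-609341) = I*√609341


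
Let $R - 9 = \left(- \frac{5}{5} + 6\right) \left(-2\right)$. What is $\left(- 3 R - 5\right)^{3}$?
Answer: $-8$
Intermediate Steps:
$R = -1$ ($R = 9 + \left(- \frac{5}{5} + 6\right) \left(-2\right) = 9 + \left(\left(-5\right) \frac{1}{5} + 6\right) \left(-2\right) = 9 + \left(-1 + 6\right) \left(-2\right) = 9 + 5 \left(-2\right) = 9 - 10 = -1$)
$\left(- 3 R - 5\right)^{3} = \left(\left(-3\right) \left(-1\right) - 5\right)^{3} = \left(3 - 5\right)^{3} = \left(-2\right)^{3} = -8$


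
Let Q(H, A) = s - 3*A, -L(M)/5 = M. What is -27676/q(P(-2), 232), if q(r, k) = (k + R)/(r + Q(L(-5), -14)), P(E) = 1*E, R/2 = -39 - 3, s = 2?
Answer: -7854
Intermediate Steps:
L(M) = -5*M
R = -84 (R = 2*(-39 - 3) = 2*(-42) = -84)
P(E) = E
Q(H, A) = 2 - 3*A
q(r, k) = (-84 + k)/(44 + r) (q(r, k) = (k - 84)/(r + (2 - 3*(-14))) = (-84 + k)/(r + (2 + 42)) = (-84 + k)/(r + 44) = (-84 + k)/(44 + r))
-27676/q(P(-2), 232) = -27676*(44 - 2)/(-84 + 232) = -27676/(148/42) = -27676/((1/42)*148) = -27676/74/21 = -27676*21/74 = -7854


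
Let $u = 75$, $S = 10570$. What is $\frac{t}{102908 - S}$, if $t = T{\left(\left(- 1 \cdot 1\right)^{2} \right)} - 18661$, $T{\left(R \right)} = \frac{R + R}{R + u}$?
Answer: $- \frac{709117}{3508844} \approx -0.20209$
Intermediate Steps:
$T{\left(R \right)} = \frac{2 R}{75 + R}$ ($T{\left(R \right)} = \frac{R + R}{R + 75} = \frac{2 R}{75 + R}$)
$t = - \frac{709117}{38}$ ($t = \frac{2 \left(- 1 \cdot 1\right)^{2}}{75 + \left(- 1 \cdot 1\right)^{2}} - 18661 = \frac{2 \left(\left(-1\right) 1\right)^{2}}{75 + \left(\left(-1\right) 1\right)^{2}} - 18661 = \frac{2 \left(-1\right)^{2}}{75 + \left(-1\right)^{2}} - 18661 = 2 \cdot 1 \frac{1}{75 + 1} - 18661 = 2 \cdot 1 \cdot \frac{1}{76} - 18661 = \frac{1}{38} - 18661 = - \frac{709117}{38} \approx -18661.0$)
$\frac{t}{102908 - S} = - \frac{709117}{38 \left(102908 - 10570\right)} = - \frac{709117}{38 \cdot 92338} = \left(- \frac{709117}{38}\right) \frac{1}{92338} = - \frac{709117}{3508844}$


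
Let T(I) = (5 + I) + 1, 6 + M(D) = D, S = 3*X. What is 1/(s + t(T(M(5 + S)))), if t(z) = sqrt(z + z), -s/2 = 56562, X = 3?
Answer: -28281/3199259837 - sqrt(7)/6398519674 ≈ -8.8403e-6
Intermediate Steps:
S = 9 (S = 3*3 = 9)
M(D) = -6 + D
s = -113124 (s = -2*56562 = -113124)
T(I) = 6 + I
t(z) = sqrt(2)*sqrt(z) (t(z) = sqrt(2*z) = sqrt(2)*sqrt(z))
1/(s + t(T(M(5 + S)))) = 1/(-113124 + sqrt(2)*sqrt(6 + (-6 + (5 + 9)))) = 1/(-113124 + sqrt(2)*sqrt(6 + (-6 + 14))) = 1/(-113124 + sqrt(2)*sqrt(6 + 8)) = 1/(-113124 + sqrt(2)*sqrt(14)) = 1/(-113124 + 2*sqrt(7))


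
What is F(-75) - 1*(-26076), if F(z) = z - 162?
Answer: 25839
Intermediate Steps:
F(z) = -162 + z
F(-75) - 1*(-26076) = (-162 - 75) - 1*(-26076) = -237 + 26076 = 25839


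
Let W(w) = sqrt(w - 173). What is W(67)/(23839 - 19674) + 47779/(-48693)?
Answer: -47779/48693 + I*sqrt(106)/4165 ≈ -0.98123 + 0.0024719*I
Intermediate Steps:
W(w) = sqrt(-173 + w)
W(67)/(23839 - 19674) + 47779/(-48693) = sqrt(-173 + 67)/(23839 - 19674) + 47779/(-48693) = sqrt(-106)/4165 + 47779*(-1/48693) = (I*sqrt(106))*(1/4165) - 47779/48693 = I*sqrt(106)/4165 - 47779/48693 = -47779/48693 + I*sqrt(106)/4165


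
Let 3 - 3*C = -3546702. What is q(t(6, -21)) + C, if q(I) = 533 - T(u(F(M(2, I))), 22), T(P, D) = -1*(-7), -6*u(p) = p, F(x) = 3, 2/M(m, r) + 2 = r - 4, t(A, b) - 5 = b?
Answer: 1182761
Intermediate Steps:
t(A, b) = 5 + b
M(m, r) = 2/(-6 + r) (M(m, r) = 2/(-2 + (r - 4)) = 2/(-2 + (-4 + r)) = 2/(-6 + r))
C = 1182235 (C = 1 - ⅓*(-3546702) = 1 + 1182234 = 1182235)
u(p) = -p/6
T(P, D) = 7
q(I) = 526 (q(I) = 533 - 1*7 = 533 - 7 = 526)
q(t(6, -21)) + C = 526 + 1182235 = 1182761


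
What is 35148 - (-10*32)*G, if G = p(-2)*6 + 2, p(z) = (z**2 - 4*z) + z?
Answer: 54988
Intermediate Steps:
p(z) = z**2 - 3*z
G = 62 (G = -2*(-3 - 2)*6 + 2 = -2*(-5)*6 + 2 = 10*6 + 2 = 60 + 2 = 62)
35148 - (-10*32)*G = 35148 - (-10*32)*62 = 35148 - (-320)*62 = 35148 - 1*(-19840) = 35148 + 19840 = 54988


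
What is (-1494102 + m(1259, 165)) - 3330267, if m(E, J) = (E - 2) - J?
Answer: -4823277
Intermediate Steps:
m(E, J) = -2 + E - J (m(E, J) = (-2 + E) - J = -2 + E - J)
(-1494102 + m(1259, 165)) - 3330267 = (-1494102 + (-2 + 1259 - 1*165)) - 3330267 = (-1494102 + (-2 + 1259 - 165)) - 3330267 = (-1494102 + 1092) - 3330267 = -1493010 - 3330267 = -4823277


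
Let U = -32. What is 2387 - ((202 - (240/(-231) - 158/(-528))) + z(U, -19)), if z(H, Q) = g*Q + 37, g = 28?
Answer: 4951273/1848 ≈ 2679.3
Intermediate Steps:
z(H, Q) = 37 + 28*Q (z(H, Q) = 28*Q + 37 = 37 + 28*Q)
2387 - ((202 - (240/(-231) - 158/(-528))) + z(U, -19)) = 2387 - ((202 - (240/(-231) - 158/(-528))) + (37 + 28*(-19))) = 2387 - ((202 - (240*(-1/231) - 158*(-1/528))) + (37 - 532)) = 2387 - ((202 - (-80/77 + 79/264)) - 495) = 2387 - ((202 - 1*(-1367/1848)) - 495) = 2387 - ((202 + 1367/1848) - 495) = 2387 - (374663/1848 - 495) = 2387 - 1*(-540097/1848) = 2387 + 540097/1848 = 4951273/1848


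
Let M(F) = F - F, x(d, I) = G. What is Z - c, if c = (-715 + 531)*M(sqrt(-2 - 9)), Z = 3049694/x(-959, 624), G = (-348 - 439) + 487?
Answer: -1524847/150 ≈ -10166.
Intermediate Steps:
G = -300 (G = -787 + 487 = -300)
x(d, I) = -300
Z = -1524847/150 (Z = 3049694/(-300) = 3049694*(-1/300) = -1524847/150 ≈ -10166.)
M(F) = 0
c = 0 (c = (-715 + 531)*0 = -184*0 = 0)
Z - c = -1524847/150 - 1*0 = -1524847/150 + 0 = -1524847/150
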